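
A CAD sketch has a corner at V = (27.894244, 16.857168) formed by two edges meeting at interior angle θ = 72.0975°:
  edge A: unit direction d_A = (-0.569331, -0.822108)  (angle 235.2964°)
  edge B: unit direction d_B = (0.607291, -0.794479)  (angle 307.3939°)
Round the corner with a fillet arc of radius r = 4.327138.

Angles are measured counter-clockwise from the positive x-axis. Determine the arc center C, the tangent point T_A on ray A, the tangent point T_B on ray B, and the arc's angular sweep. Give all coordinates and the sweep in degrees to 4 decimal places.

bisector direction at 271.3452° = (0.023475,-0.999724)
center distance |VC| = r/sin(θ/2) = 4.327138/sin(36.0487°) = 7.353158
C = V + |VC|·bis = (28.0669,9.5060)
T_A = V + ((C−V)·d_A)·d_A = V + 5.9452·d_A = (24.5095,11.9696)
T_B = V + ((C−V)·d_B)·d_B = V + 5.9452·d_B = (31.5047,12.1339)
sweep = 180° − θ = 107.9025°

center=(28.0669,9.5060) T_A=(24.5095,11.9696) T_B=(31.5047,12.1339) sweep=107.9025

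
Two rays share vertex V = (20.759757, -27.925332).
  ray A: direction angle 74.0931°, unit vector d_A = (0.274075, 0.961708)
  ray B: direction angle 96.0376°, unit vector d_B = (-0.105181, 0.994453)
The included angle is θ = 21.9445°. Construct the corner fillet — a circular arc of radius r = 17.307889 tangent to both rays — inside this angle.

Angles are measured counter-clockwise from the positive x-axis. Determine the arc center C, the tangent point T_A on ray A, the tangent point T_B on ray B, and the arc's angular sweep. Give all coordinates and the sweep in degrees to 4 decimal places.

center=(28.5819,62.6721) T_A=(45.2270,57.9285) T_B=(11.3700,60.8517) sweep=158.0555

bisector direction at 85.0653° = (0.086019,0.996293)
center distance |VC| = r/sin(θ/2) = 17.307889/sin(10.9723°) = 90.934518
C = V + |VC|·bis = (28.5819,62.6721)
T_A = V + ((C−V)·d_A)·d_A = V + 89.2722·d_A = (45.2270,57.9285)
T_B = V + ((C−V)·d_B)·d_B = V + 89.2722·d_B = (11.3700,60.8517)
sweep = 180° − θ = 158.0555°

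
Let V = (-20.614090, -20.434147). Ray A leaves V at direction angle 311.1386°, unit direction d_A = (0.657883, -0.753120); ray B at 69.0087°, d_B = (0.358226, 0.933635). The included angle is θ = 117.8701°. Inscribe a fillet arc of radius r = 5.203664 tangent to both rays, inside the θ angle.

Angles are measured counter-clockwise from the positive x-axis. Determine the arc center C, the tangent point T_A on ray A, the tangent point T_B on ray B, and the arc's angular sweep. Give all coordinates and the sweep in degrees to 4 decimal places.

center=(-14.6328,-19.3716) T_A=(-18.5518,-22.7950) T_B=(-19.4912,-17.5075) sweep=62.1299

bisector direction at 10.0736° = (0.984584,0.174914)
center distance |VC| = r/sin(θ/2) = 5.203664/sin(58.9350°) = 6.074910
C = V + |VC|·bis = (-14.6328,-19.3716)
T_A = V + ((C−V)·d_A)·d_A = V + 3.1347·d_A = (-18.5518,-22.7950)
T_B = V + ((C−V)·d_B)·d_B = V + 3.1347·d_B = (-19.4912,-17.5075)
sweep = 180° − θ = 62.1299°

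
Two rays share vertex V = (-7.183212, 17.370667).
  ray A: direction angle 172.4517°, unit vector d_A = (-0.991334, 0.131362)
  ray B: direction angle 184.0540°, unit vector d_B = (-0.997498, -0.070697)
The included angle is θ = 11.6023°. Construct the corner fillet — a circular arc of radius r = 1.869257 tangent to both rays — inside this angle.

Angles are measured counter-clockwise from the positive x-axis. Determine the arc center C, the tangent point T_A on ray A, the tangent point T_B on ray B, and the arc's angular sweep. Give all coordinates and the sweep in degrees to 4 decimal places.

bisector direction at 178.2528° = (-0.999535,0.030489)
center distance |VC| = r/sin(θ/2) = 1.869257/sin(5.8011°) = 18.493530
C = V + |VC|·bis = (-25.6681,17.9345)
T_A = V + ((C−V)·d_A)·d_A = V + 18.3988·d_A = (-25.4226,19.7876)
T_B = V + ((C−V)·d_B)·d_B = V + 18.3988·d_B = (-25.5360,16.0699)
sweep = 180° − θ = 168.3977°

center=(-25.6681,17.9345) T_A=(-25.4226,19.7876) T_B=(-25.5360,16.0699) sweep=168.3977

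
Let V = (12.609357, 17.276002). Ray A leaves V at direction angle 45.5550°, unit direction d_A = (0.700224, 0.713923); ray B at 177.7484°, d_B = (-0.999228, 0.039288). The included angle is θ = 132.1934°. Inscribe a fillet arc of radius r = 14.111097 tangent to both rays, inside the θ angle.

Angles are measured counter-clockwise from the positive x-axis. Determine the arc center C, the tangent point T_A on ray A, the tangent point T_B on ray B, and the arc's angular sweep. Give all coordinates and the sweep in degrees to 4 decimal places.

bisector direction at 111.6517° = (-0.368963,0.929444)
center distance |VC| = r/sin(θ/2) = 14.111097/sin(66.0967°) = 15.434942
C = V + |VC|·bis = (6.9144,31.6219)
T_A = V + ((C−V)·d_A)·d_A = V + 6.2541·d_A = (16.9887,21.7410)
T_B = V + ((C−V)·d_B)·d_B = V + 6.2541·d_B = (6.3600,17.5217)
sweep = 180° − θ = 47.8066°

center=(6.9144,31.6219) T_A=(16.9887,21.7410) T_B=(6.3600,17.5217) sweep=47.8066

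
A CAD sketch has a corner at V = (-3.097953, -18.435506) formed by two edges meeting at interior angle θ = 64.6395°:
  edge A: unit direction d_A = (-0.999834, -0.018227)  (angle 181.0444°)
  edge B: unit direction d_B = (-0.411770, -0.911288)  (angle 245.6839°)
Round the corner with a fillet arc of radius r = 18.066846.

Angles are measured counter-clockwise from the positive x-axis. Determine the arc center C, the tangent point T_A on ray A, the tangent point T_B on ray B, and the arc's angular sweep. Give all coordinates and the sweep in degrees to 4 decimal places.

center=(-31.3210,-37.0199) T_A=(-31.6503,-18.9560) T_B=(-14.8569,-44.4593) sweep=115.3605

bisector direction at 213.3641° = (-0.835192,-0.549958)
center distance |VC| = r/sin(θ/2) = 18.066846/sin(32.3197°) = 33.792312
C = V + |VC|·bis = (-31.3210,-37.0199)
T_A = V + ((C−V)·d_A)·d_A = V + 28.5571·d_A = (-31.6503,-18.9560)
T_B = V + ((C−V)·d_B)·d_B = V + 28.5571·d_B = (-14.8569,-44.4593)
sweep = 180° − θ = 115.3605°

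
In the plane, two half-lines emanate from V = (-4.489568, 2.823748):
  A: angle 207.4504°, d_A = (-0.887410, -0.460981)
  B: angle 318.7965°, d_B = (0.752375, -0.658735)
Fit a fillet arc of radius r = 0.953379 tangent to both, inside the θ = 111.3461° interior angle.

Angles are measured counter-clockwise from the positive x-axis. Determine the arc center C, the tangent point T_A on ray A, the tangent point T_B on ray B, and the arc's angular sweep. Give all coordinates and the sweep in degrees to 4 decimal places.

center=(-4.6278,1.6776) T_A=(-5.0673,2.5236) T_B=(-3.9998,2.3949) sweep=68.6539

bisector direction at 263.1235° = (-0.119731,-0.992806)
center distance |VC| = r/sin(θ/2) = 0.953379/sin(55.6731°) = 1.154445
C = V + |VC|·bis = (-4.6278,1.6776)
T_A = V + ((C−V)·d_A)·d_A = V + 0.6510·d_A = (-5.0673,2.5236)
T_B = V + ((C−V)·d_B)·d_B = V + 0.6510·d_B = (-3.9998,2.3949)
sweep = 180° − θ = 68.6539°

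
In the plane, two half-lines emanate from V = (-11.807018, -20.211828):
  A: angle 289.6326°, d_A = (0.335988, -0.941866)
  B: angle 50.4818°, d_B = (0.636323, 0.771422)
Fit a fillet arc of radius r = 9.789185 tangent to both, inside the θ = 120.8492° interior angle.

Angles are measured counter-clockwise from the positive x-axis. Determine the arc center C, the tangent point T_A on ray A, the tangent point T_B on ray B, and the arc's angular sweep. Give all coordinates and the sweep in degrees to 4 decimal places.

bisector direction at 350.0572° = (0.984981,-0.172665)
center distance |VC| = r/sin(θ/2) = 9.789185/sin(60.4246°) = 11.255728
C = V + |VC|·bis = (-0.7203,-22.1553)
T_A = V + ((C−V)·d_A)·d_A = V + 5.5555·d_A = (-9.9404,-25.4443)
T_B = V + ((C−V)·d_B)·d_B = V + 5.5555·d_B = (-8.2719,-15.9262)
sweep = 180° − θ = 59.1508°

center=(-0.7203,-22.1553) T_A=(-9.9404,-25.4443) T_B=(-8.2719,-15.9262) sweep=59.1508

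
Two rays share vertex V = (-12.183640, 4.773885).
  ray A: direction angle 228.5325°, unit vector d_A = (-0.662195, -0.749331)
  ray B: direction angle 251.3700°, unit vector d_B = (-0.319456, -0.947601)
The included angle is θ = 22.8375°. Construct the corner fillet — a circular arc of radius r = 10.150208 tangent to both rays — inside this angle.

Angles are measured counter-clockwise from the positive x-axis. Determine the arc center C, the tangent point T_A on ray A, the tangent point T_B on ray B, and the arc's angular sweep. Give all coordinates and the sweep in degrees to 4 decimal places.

center=(-37.8561,-39.6048) T_A=(-45.4619,-32.8834) T_B=(-28.2377,-42.8474) sweep=157.1625

bisector direction at 239.9512° = (-0.500737,-0.865600)
center distance |VC| = r/sin(θ/2) = 10.150208/sin(11.4187°) = 51.269342
C = V + |VC|·bis = (-37.8561,-39.6048)
T_A = V + ((C−V)·d_A)·d_A = V + 50.2545·d_A = (-45.4619,-32.8834)
T_B = V + ((C−V)·d_B)·d_B = V + 50.2545·d_B = (-28.2377,-42.8474)
sweep = 180° − θ = 157.1625°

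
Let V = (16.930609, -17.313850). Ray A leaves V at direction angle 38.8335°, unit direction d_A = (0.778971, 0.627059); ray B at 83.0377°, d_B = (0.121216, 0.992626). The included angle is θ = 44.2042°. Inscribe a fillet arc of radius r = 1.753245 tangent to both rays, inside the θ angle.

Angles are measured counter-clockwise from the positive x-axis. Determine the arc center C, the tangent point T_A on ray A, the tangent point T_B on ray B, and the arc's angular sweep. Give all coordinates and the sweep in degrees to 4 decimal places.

center=(19.1942,-13.2409) T_A=(20.2936,-14.6067) T_B=(17.4539,-13.0284) sweep=135.7958

bisector direction at 60.9356° = (0.485792,0.874074)
center distance |VC| = r/sin(θ/2) = 1.753245/sin(22.1021°) = 4.659686
C = V + |VC|·bis = (19.1942,-13.2409)
T_A = V + ((C−V)·d_A)·d_A = V + 4.3173·d_A = (20.2936,-14.6067)
T_B = V + ((C−V)·d_B)·d_B = V + 4.3173·d_B = (17.4539,-13.0284)
sweep = 180° − θ = 135.7958°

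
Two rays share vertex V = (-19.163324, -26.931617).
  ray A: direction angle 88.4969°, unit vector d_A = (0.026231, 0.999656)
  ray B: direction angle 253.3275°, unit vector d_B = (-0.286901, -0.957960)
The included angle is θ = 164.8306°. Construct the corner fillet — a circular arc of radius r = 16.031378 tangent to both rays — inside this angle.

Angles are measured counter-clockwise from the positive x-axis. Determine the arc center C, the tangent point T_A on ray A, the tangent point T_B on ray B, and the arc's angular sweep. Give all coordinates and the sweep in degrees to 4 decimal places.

center=(-35.1332,-24.3771) T_A=(-19.1073,-24.7977) T_B=(-19.7758,-28.9766) sweep=15.1694

bisector direction at 170.9122° = (-0.987447,0.157948)
center distance |VC| = r/sin(θ/2) = 16.031378/sin(82.4153°) = 16.172877
C = V + |VC|·bis = (-35.1332,-24.3771)
T_A = V + ((C−V)·d_A)·d_A = V + 2.1347·d_A = (-19.1073,-24.7977)
T_B = V + ((C−V)·d_B)·d_B = V + 2.1347·d_B = (-19.7758,-28.9766)
sweep = 180° − θ = 15.1694°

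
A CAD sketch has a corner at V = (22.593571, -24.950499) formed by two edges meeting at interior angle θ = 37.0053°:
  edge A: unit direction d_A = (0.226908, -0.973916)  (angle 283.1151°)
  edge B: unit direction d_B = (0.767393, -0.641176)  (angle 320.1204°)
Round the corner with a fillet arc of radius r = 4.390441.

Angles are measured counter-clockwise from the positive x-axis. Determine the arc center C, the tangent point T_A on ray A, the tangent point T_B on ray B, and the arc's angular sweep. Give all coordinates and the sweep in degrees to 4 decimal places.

center=(29.8464,-36.7317) T_A=(25.5705,-37.7279) T_B=(32.6615,-33.3625) sweep=142.9947

bisector direction at 301.6178° = (0.524250,-0.851565)
center distance |VC| = r/sin(θ/2) = 4.390441/sin(18.5026°) = 13.834761
C = V + |VC|·bis = (29.8464,-36.7317)
T_A = V + ((C−V)·d_A)·d_A = V + 13.1196·d_A = (25.5705,-37.7279)
T_B = V + ((C−V)·d_B)·d_B = V + 13.1196·d_B = (32.6615,-33.3625)
sweep = 180° − θ = 142.9947°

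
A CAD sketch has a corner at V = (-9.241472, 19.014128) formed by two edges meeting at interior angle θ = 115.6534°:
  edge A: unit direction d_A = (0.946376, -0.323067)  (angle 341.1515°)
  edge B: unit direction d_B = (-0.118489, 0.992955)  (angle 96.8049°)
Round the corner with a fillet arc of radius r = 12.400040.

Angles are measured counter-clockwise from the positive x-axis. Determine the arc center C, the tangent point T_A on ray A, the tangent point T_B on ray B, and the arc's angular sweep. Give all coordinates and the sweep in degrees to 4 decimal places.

bisector direction at 38.9782° = (0.777385,0.629025)
center distance |VC| = r/sin(θ/2) = 12.400040/sin(57.8267°) = 14.649614
C = V + |VC|·bis = (2.1469,28.2291)
T_A = V + ((C−V)·d_A)·d_A = V + 7.8007·d_A = (-1.8591,16.4940)
T_B = V + ((C−V)·d_B)·d_B = V + 7.8007·d_B = (-10.1658,26.7598)
sweep = 180° − θ = 64.3466°

center=(2.1469,28.2291) T_A=(-1.8591,16.4940) T_B=(-10.1658,26.7598) sweep=64.3466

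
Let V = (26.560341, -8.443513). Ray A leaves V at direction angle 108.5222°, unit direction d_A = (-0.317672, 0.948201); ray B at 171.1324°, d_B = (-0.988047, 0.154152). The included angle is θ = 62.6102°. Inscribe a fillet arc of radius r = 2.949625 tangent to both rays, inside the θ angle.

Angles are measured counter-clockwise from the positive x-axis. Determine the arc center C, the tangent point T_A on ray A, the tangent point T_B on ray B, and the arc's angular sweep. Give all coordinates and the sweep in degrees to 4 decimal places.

bisector direction at 139.8273° = (-0.764103,0.645094)
center distance |VC| = r/sin(θ/2) = 2.949625/sin(31.3051°) = 5.676775
C = V + |VC|·bis = (22.2227,-4.7815)
T_A = V + ((C−V)·d_A)·d_A = V + 4.8503·d_A = (25.0195,-3.8444)
T_B = V + ((C−V)·d_B)·d_B = V + 4.8503·d_B = (21.7680,-7.6958)
sweep = 180° − θ = 117.3898°

center=(22.2227,-4.7815) T_A=(25.0195,-3.8444) T_B=(21.7680,-7.6958) sweep=117.3898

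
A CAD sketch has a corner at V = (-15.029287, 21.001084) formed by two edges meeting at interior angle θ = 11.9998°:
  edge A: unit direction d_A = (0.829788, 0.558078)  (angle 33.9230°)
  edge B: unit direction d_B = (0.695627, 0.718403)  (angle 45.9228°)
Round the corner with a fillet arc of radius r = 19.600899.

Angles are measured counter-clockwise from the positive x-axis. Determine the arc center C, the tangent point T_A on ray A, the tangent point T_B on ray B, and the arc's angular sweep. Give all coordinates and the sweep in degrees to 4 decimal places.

center=(128.7818,141.3435) T_A=(139.7206,125.0789) T_B=(114.7004,154.9784) sweep=168.0002

bisector direction at 39.9229° = (0.766909,0.641756)
center distance |VC| = r/sin(θ/2) = 19.600899/sin(5.9999°) = 187.520450
C = V + |VC|·bis = (128.7818,141.3435)
T_A = V + ((C−V)·d_A)·d_A = V + 186.4932·d_A = (139.7206,125.0789)
T_B = V + ((C−V)·d_B)·d_B = V + 186.4932·d_B = (114.7004,154.9784)
sweep = 180° − θ = 168.0002°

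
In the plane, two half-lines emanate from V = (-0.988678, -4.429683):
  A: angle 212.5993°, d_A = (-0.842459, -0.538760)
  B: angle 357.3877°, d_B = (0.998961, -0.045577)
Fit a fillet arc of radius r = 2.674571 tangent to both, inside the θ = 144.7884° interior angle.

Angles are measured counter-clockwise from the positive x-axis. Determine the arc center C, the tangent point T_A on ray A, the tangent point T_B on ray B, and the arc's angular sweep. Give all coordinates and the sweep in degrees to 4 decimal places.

bisector direction at 284.9935° = (0.258709,-0.965955)
center distance |VC| = r/sin(θ/2) = 2.674571/sin(72.3942°) = 2.806004
C = V + |VC|·bis = (-0.2627,-7.1402)
T_A = V + ((C−V)·d_A)·d_A = V + 0.8487·d_A = (-1.7037,-4.8869)
T_B = V + ((C−V)·d_B)·d_B = V + 0.8487·d_B = (-0.1408,-4.4684)
sweep = 180° − θ = 35.2116°

center=(-0.2627,-7.1402) T_A=(-1.7037,-4.8869) T_B=(-0.1408,-4.4684) sweep=35.2116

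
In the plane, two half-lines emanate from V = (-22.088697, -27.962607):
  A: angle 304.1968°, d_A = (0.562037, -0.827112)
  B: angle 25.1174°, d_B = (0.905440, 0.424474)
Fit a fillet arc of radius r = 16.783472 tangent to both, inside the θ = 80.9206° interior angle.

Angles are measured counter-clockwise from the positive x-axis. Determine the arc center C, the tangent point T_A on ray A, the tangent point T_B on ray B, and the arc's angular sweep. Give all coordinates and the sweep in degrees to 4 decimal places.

bisector direction at 344.6571° = (0.964360,-0.264595)
center distance |VC| = r/sin(θ/2) = 16.783472/sin(40.4603°) = 25.863659
C = V + |VC|·bis = (2.8532,-34.8060)
T_A = V + ((C−V)·d_A)·d_A = V + 19.6785·d_A = (-11.0286,-44.2389)
T_B = V + ((C−V)·d_B)·d_B = V + 19.6785·d_B = (-4.2710,-19.6096)
sweep = 180° − θ = 99.0794°

center=(2.8532,-34.8060) T_A=(-11.0286,-44.2389) T_B=(-4.2710,-19.6096) sweep=99.0794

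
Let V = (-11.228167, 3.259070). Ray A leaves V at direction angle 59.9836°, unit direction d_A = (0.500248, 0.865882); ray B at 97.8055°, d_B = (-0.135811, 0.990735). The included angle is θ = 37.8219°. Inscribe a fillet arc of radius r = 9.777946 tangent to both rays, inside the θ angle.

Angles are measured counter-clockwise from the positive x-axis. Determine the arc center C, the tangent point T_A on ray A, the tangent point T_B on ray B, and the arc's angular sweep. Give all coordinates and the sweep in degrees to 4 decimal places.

center=(-5.4170,32.8638) T_A=(3.0495,27.9724) T_B=(-15.1044,31.5359) sweep=142.1781

bisector direction at 78.8946° = (0.192615,0.981274)
center distance |VC| = r/sin(θ/2) = 9.777946/sin(18.9109°) = 30.169700
C = V + |VC|·bis = (-5.4170,32.8638)
T_A = V + ((C−V)·d_A)·d_A = V + 28.5412·d_A = (3.0495,27.9724)
T_B = V + ((C−V)·d_B)·d_B = V + 28.5412·d_B = (-15.1044,31.5359)
sweep = 180° − θ = 142.1781°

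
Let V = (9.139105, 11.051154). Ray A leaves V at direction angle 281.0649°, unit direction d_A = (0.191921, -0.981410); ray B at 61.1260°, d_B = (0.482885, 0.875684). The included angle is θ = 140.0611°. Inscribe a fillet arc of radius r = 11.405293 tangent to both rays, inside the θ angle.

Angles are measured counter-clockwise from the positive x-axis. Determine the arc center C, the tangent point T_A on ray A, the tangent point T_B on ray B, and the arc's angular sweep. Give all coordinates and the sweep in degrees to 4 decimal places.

center=(21.1278,9.1728) T_A=(9.9345,6.9839) T_B=(11.1403,14.6803) sweep=39.9389

bisector direction at 351.0955° = (0.987948,-0.154789)
center distance |VC| = r/sin(θ/2) = 11.405293/sin(70.0306°) = 12.134906
C = V + |VC|·bis = (21.1278,9.1728)
T_A = V + ((C−V)·d_A)·d_A = V + 4.1443·d_A = (9.9345,6.9839)
T_B = V + ((C−V)·d_B)·d_B = V + 4.1443·d_B = (11.1403,14.6803)
sweep = 180° − θ = 39.9389°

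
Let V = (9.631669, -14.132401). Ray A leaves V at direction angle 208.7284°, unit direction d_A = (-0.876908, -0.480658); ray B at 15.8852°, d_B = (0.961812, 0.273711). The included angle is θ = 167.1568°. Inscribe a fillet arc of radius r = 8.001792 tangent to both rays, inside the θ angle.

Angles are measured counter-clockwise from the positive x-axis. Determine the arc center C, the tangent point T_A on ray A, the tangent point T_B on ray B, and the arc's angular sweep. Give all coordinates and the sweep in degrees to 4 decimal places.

center=(12.6881,-21.5821) T_A=(8.8419,-14.5653) T_B=(10.4979,-13.8859) sweep=12.8432

bisector direction at 292.3068° = (0.379566,-0.925165)
center distance |VC| = r/sin(θ/2) = 8.001792/sin(83.5784°) = 8.052314
C = V + |VC|·bis = (12.6881,-21.5821)
T_A = V + ((C−V)·d_A)·d_A = V + 0.9006·d_A = (8.8419,-14.5653)
T_B = V + ((C−V)·d_B)·d_B = V + 0.9006·d_B = (10.4979,-13.8859)
sweep = 180° − θ = 12.8432°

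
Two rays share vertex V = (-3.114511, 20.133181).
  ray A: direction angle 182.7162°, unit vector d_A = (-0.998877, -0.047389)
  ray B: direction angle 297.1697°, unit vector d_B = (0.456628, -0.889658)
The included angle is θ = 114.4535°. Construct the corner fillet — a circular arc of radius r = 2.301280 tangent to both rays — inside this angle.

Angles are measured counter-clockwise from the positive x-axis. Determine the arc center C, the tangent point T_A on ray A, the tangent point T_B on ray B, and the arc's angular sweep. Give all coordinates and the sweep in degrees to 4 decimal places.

center=(-4.4853,17.7643) T_A=(-4.5944,20.0630) T_B=(-2.4380,18.8151) sweep=65.5465

bisector direction at 239.9429° = (-0.500862,-0.865527)
center distance |VC| = r/sin(θ/2) = 2.301280/sin(57.2268°) = 2.736949
C = V + |VC|·bis = (-4.4853,17.7643)
T_A = V + ((C−V)·d_A)·d_A = V + 1.4816·d_A = (-4.5944,20.0630)
T_B = V + ((C−V)·d_B)·d_B = V + 1.4816·d_B = (-2.4380,18.8151)
sweep = 180° − θ = 65.5465°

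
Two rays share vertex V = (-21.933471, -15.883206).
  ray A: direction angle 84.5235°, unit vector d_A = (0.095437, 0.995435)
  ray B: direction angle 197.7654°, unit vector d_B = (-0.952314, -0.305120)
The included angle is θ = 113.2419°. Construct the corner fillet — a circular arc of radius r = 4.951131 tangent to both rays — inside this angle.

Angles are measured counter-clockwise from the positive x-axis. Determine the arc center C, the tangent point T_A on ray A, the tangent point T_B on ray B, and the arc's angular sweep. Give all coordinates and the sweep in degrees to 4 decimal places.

bisector direction at 141.1444° = (-0.778730,0.627359)
center distance |VC| = r/sin(θ/2) = 4.951131/sin(56.6210°) = 5.929150
C = V + |VC|·bis = (-26.5507,-12.1635)
T_A = V + ((C−V)·d_A)·d_A = V + 3.2621·d_A = (-21.6221,-12.6360)
T_B = V + ((C−V)·d_B)·d_B = V + 3.2621·d_B = (-25.0400,-16.8785)
sweep = 180° − θ = 66.7581°

center=(-26.5507,-12.1635) T_A=(-21.6221,-12.6360) T_B=(-25.0400,-16.8785) sweep=66.7581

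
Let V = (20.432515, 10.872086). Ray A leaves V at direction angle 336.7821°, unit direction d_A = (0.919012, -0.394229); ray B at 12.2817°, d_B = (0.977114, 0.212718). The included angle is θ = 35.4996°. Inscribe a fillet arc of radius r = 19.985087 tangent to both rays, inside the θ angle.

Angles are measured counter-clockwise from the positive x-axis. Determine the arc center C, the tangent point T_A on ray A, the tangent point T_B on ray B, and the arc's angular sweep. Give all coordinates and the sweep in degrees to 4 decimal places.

center=(85.6890,4.6253) T_A=(77.8103,-13.7413) T_B=(81.4378,24.1530) sweep=144.5004

bisector direction at 354.5319° = (0.995449,-0.095292)
center distance |VC| = r/sin(θ/2) = 19.985087/sin(17.7498°) = 65.554757
C = V + |VC|·bis = (85.6890,4.6253)
T_A = V + ((C−V)·d_A)·d_A = V + 62.4341·d_A = (77.8103,-13.7413)
T_B = V + ((C−V)·d_B)·d_B = V + 62.4341·d_B = (81.4378,24.1530)
sweep = 180° − θ = 144.5004°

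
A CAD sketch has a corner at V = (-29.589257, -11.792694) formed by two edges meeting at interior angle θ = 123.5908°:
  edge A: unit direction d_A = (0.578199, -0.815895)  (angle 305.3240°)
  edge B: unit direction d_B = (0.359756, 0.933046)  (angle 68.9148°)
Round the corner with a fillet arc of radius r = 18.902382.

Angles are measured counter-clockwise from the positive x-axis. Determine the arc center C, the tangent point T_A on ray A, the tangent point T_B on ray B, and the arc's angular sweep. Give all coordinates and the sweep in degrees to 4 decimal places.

bisector direction at 7.1194° = (0.992290,0.123937)
center distance |VC| = r/sin(θ/2) = 18.902382/sin(61.7954°) = 21.449134
C = V + |VC|·bis = (-8.3055,-9.1343)
T_A = V + ((C−V)·d_A)·d_A = V + 10.1373·d_A = (-23.7279,-20.0637)
T_B = V + ((C−V)·d_B)·d_B = V + 10.1373·d_B = (-25.9423,-2.3341)
sweep = 180° − θ = 56.4092°

center=(-8.3055,-9.1343) T_A=(-23.7279,-20.0637) T_B=(-25.9423,-2.3341) sweep=56.4092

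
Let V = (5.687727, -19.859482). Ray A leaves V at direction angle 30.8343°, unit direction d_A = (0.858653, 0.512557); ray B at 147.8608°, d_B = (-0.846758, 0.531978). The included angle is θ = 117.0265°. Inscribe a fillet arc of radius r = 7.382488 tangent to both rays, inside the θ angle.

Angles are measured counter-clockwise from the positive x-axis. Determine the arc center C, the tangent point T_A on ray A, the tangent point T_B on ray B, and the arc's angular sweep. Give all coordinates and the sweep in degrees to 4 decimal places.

bisector direction at 89.3475° = (0.011387,0.999935)
center distance |VC| = r/sin(θ/2) = 7.382488/sin(58.5132°) = 8.657160
C = V + |VC|·bis = (5.7863,-11.2029)
T_A = V + ((C−V)·d_A)·d_A = V + 4.5216·d_A = (9.5703,-17.5419)
T_B = V + ((C−V)·d_B)·d_B = V + 4.5216·d_B = (1.8590,-17.4541)
sweep = 180° − θ = 62.9735°

center=(5.7863,-11.2029) T_A=(9.5703,-17.5419) T_B=(1.8590,-17.4541) sweep=62.9735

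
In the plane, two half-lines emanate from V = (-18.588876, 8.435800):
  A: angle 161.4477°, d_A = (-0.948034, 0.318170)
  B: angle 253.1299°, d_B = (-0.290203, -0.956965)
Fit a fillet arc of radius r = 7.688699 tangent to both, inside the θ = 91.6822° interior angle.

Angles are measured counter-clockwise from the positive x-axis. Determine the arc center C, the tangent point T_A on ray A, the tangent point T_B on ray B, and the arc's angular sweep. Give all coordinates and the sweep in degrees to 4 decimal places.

center=(-28.1134,3.5222) T_A=(-25.6671,10.8113) T_B=(-20.7556,1.2909) sweep=88.3178

bisector direction at 207.2888° = (-0.888707,-0.458476)
center distance |VC| = r/sin(θ/2) = 7.688699/sin(45.8411°) = 10.717293
C = V + |VC|·bis = (-28.1134,3.5222)
T_A = V + ((C−V)·d_A)·d_A = V + 7.4662·d_A = (-25.6671,10.8113)
T_B = V + ((C−V)·d_B)·d_B = V + 7.4662·d_B = (-20.7556,1.2909)
sweep = 180° − θ = 88.3178°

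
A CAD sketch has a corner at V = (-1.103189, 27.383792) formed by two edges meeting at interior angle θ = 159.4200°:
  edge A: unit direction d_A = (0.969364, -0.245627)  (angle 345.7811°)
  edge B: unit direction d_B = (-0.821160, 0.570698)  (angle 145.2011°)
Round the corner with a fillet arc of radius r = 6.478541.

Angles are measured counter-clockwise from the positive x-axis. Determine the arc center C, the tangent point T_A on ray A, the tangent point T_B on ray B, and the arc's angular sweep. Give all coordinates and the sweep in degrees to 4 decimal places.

bisector direction at 65.4911° = (0.414835,0.909897)
center distance |VC| = r/sin(θ/2) = 6.478541/sin(79.7100°) = 6.584444
C = V + |VC|·bis = (1.6283,33.3750)
T_A = V + ((C−V)·d_A)·d_A = V + 1.1762·d_A = (0.0370,27.0949)
T_B = V + ((C−V)·d_B)·d_B = V + 1.1762·d_B = (-2.0690,28.0550)
sweep = 180° − θ = 20.5800°

center=(1.6283,33.3750) T_A=(0.0370,27.0949) T_B=(-2.0690,28.0550) sweep=20.5800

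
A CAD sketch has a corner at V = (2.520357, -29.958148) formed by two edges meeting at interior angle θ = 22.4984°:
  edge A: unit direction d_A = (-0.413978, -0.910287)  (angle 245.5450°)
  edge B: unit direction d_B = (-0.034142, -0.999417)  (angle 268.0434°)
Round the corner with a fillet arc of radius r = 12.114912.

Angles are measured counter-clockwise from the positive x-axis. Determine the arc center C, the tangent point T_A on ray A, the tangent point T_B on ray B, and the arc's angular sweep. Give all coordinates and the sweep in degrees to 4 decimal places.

center=(-11.6671,-90.4192) T_A=(-22.6952,-85.4039) T_B=(0.4407,-90.8329) sweep=157.5016

bisector direction at 256.7942° = (-0.228449,-0.973556)
center distance |VC| = r/sin(θ/2) = 12.114912/sin(11.2492°) = 62.103350
C = V + |VC|·bis = (-11.6671,-90.4192)
T_A = V + ((C−V)·d_A)·d_A = V + 60.9102·d_A = (-22.6952,-85.4039)
T_B = V + ((C−V)·d_B)·d_B = V + 60.9102·d_B = (0.4407,-90.8329)
sweep = 180° − θ = 157.5016°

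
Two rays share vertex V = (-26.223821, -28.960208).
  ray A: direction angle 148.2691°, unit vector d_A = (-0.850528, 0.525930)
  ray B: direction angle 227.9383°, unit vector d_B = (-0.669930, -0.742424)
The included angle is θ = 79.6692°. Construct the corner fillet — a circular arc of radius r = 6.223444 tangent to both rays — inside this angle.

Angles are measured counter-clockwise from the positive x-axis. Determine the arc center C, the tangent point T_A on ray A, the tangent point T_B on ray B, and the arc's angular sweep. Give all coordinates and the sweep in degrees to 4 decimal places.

bisector direction at 188.1037° = (-0.990015,-0.140965)
center distance |VC| = r/sin(θ/2) = 6.223444/sin(39.8346°) = 9.715425
C = V + |VC|·bis = (-35.8422,-30.3297)
T_A = V + ((C−V)·d_A)·d_A = V + 7.4604·d_A = (-32.5691,-25.0365)
T_B = V + ((C−V)·d_B)·d_B = V + 7.4604·d_B = (-31.2218,-34.4990)
sweep = 180° − θ = 100.3308°

center=(-35.8422,-30.3297) T_A=(-32.5691,-25.0365) T_B=(-31.2218,-34.4990) sweep=100.3308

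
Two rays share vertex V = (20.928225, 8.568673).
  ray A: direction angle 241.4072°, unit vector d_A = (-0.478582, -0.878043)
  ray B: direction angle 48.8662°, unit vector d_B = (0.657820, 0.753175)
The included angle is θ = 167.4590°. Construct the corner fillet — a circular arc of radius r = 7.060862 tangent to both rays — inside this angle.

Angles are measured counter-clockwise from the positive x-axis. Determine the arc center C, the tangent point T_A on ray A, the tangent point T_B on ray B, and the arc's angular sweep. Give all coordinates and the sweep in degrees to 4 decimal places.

bisector direction at 325.1367° = (0.820518,-0.571620)
center distance |VC| = r/sin(θ/2) = 7.060862/sin(83.7295°) = 7.103359
C = V + |VC|·bis = (26.7567,4.5082)
T_A = V + ((C−V)·d_A)·d_A = V + 0.7758·d_A = (20.5569,7.8874)
T_B = V + ((C−V)·d_B)·d_B = V + 0.7758·d_B = (21.4386,9.1530)
sweep = 180° − θ = 12.5410°

center=(26.7567,4.5082) T_A=(20.5569,7.8874) T_B=(21.4386,9.1530) sweep=12.5410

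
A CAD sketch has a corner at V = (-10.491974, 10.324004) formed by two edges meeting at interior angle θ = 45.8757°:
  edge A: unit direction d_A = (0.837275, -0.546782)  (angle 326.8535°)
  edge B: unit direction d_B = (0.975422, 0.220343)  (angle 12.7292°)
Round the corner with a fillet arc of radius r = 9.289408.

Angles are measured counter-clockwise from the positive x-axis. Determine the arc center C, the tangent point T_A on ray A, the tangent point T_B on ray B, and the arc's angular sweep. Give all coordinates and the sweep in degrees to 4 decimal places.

center=(12.9660,6.0996) T_A=(7.8868,-1.6782) T_B=(10.9192,15.1607) sweep=134.1243

bisector direction at 349.7914° = (0.984169,-0.177233)
center distance |VC| = r/sin(θ/2) = 9.289408/sin(22.9379°) = 23.835349
C = V + |VC|·bis = (12.9660,6.0996)
T_A = V + ((C−V)·d_A)·d_A = V + 21.9506·d_A = (7.8868,-1.6782)
T_B = V + ((C−V)·d_B)·d_B = V + 21.9506·d_B = (10.9192,15.1607)
sweep = 180° − θ = 134.1243°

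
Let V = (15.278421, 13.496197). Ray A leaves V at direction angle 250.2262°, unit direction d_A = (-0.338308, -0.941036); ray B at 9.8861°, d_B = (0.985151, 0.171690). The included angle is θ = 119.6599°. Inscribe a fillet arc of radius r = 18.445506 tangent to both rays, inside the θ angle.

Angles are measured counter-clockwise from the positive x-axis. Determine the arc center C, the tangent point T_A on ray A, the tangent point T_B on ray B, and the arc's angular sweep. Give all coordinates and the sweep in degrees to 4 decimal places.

center=(29.0087,-2.8344) T_A=(11.6509,3.4058) T_B=(25.8418,15.3372) sweep=60.3401

bisector direction at 310.0562° = (0.643538,-0.765414)
center distance |VC| = r/sin(θ/2) = 18.445506/sin(59.8299°) = 21.335689
C = V + |VC|·bis = (29.0087,-2.8344)
T_A = V + ((C−V)·d_A)·d_A = V + 10.7226·d_A = (11.6509,3.4058)
T_B = V + ((C−V)·d_B)·d_B = V + 10.7226·d_B = (25.8418,15.3372)
sweep = 180° − θ = 60.3401°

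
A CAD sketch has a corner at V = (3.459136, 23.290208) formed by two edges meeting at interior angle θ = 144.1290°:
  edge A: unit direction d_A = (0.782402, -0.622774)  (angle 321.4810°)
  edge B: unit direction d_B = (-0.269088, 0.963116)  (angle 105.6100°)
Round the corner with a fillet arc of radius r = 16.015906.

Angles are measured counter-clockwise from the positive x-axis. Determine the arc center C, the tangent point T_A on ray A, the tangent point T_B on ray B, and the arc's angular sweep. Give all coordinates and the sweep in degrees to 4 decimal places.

bisector direction at 33.5455° = (0.833447,0.552599)
center distance |VC| = r/sin(θ/2) = 16.015906/sin(72.0645°) = 16.833973
C = V + |VC|·bis = (17.4894,32.5926)
T_A = V + ((C−V)·d_A)·d_A = V + 5.1840·d_A = (7.5151,20.0618)
T_B = V + ((C−V)·d_B)·d_B = V + 5.1840·d_B = (2.0642,28.2830)
sweep = 180° − θ = 35.8710°

center=(17.4894,32.5926) T_A=(7.5151,20.0618) T_B=(2.0642,28.2830) sweep=35.8710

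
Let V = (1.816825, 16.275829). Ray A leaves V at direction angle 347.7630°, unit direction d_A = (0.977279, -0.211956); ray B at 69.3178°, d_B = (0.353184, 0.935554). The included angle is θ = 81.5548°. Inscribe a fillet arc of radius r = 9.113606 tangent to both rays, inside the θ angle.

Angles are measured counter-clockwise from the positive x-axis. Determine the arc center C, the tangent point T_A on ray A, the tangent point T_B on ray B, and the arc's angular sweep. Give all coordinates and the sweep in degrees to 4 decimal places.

bisector direction at 28.5404° = (0.878480,0.477778)
center distance |VC| = r/sin(θ/2) = 9.113606/sin(40.7774°) = 13.953911
C = V + |VC|·bis = (14.0751,22.9427)
T_A = V + ((C−V)·d_A)·d_A = V + 10.5666·d_A = (12.1434,14.0362)
T_B = V + ((C−V)·d_B)·d_B = V + 10.5666·d_B = (5.5488,26.1615)
sweep = 180° − θ = 98.4452°

center=(14.0751,22.9427) T_A=(12.1434,14.0362) T_B=(5.5488,26.1615) sweep=98.4452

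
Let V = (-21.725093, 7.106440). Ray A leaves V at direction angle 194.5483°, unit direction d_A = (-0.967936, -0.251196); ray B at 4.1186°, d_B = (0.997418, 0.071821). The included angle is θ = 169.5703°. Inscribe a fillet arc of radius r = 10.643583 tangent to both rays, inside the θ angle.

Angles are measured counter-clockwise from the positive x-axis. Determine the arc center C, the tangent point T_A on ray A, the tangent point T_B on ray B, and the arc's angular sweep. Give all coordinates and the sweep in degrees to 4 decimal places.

center=(-19.9917,-3.4399) T_A=(-22.6654,6.8624) T_B=(-20.7562,7.1762) sweep=10.4297

bisector direction at 279.3335° = (0.162180,-0.986761)
center distance |VC| = r/sin(θ/2) = 10.643583/sin(84.7852°) = 10.687821
C = V + |VC|·bis = (-19.9917,-3.4399)
T_A = V + ((C−V)·d_A)·d_A = V + 0.9714·d_A = (-22.6654,6.8624)
T_B = V + ((C−V)·d_B)·d_B = V + 0.9714·d_B = (-20.7562,7.1762)
sweep = 180° − θ = 10.4297°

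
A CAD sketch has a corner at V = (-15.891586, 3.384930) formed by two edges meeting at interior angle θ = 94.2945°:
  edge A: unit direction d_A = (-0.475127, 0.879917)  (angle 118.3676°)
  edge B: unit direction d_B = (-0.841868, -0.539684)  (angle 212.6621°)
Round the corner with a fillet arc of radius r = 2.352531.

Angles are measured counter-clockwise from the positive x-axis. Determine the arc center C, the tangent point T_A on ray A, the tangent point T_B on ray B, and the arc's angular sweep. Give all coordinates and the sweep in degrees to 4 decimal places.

center=(-18.9986,4.1876) T_A=(-16.9285,5.3053) T_B=(-17.7290,2.2071) sweep=85.7055

bisector direction at 165.5148° = (-0.968213,0.250129)
center distance |VC| = r/sin(θ/2) = 2.352531/sin(47.1472°) = 3.209000
C = V + |VC|·bis = (-18.9986,4.1876)
T_A = V + ((C−V)·d_A)·d_A = V + 2.1825·d_A = (-16.9285,5.3053)
T_B = V + ((C−V)·d_B)·d_B = V + 2.1825·d_B = (-17.7290,2.2071)
sweep = 180° − θ = 85.7055°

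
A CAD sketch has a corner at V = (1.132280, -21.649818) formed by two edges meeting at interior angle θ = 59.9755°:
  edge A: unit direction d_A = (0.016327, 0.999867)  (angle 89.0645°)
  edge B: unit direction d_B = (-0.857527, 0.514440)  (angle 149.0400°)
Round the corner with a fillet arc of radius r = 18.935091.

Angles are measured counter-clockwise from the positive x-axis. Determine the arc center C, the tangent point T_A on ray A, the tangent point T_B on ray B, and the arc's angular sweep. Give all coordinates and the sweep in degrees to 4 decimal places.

bisector direction at 119.0523° = (-0.485607,0.874177)
center distance |VC| = r/sin(θ/2) = 18.935091/sin(29.9877°) = 37.884212
C = V + |VC|·bis = (-17.2646,11.4677)
T_A = V + ((C−V)·d_A)·d_A = V + 32.8127·d_A = (1.6680,11.1585)
T_B = V + ((C−V)·d_B)·d_B = V + 32.8127·d_B = (-27.0055,-4.7696)
sweep = 180° − θ = 120.0245°

center=(-17.2646,11.4677) T_A=(1.6680,11.1585) T_B=(-27.0055,-4.7696) sweep=120.0245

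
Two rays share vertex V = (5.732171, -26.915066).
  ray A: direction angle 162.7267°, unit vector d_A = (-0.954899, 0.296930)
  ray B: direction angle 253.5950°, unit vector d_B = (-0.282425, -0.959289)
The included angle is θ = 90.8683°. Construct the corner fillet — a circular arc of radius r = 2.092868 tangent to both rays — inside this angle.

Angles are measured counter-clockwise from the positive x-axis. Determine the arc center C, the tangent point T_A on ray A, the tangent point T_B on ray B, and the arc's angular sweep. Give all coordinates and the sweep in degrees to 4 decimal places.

center=(3.1423,-28.3015) T_A=(3.7638,-26.3030) T_B=(5.1500,-28.8925) sweep=89.1317

bisector direction at 208.1608° = (-0.881626,-0.471948)
center distance |VC| = r/sin(θ/2) = 2.092868/sin(45.4342°) = 2.937588
C = V + |VC|·bis = (3.1423,-28.3015)
T_A = V + ((C−V)·d_A)·d_A = V + 2.0614·d_A = (3.7638,-26.3030)
T_B = V + ((C−V)·d_B)·d_B = V + 2.0614·d_B = (5.1500,-28.8925)
sweep = 180° − θ = 89.1317°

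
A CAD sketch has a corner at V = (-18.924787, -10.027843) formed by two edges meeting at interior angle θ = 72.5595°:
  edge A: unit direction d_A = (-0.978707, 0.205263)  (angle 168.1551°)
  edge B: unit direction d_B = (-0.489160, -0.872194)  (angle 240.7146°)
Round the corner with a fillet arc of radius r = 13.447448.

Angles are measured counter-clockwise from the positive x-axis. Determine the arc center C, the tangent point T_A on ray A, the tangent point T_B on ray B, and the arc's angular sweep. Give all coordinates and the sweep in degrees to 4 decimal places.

bisector direction at 204.4349° = (-0.910432,-0.413658)
center distance |VC| = r/sin(θ/2) = 13.447448/sin(36.2797°) = 22.725714
C = V + |VC|·bis = (-39.6150,-19.4285)
T_A = V + ((C−V)·d_A)·d_A = V + 18.3200·d_A = (-36.8547,-6.2674)
T_B = V + ((C−V)·d_B)·d_B = V + 18.3200·d_B = (-27.8862,-26.0065)
sweep = 180° − θ = 107.4405°

center=(-39.6150,-19.4285) T_A=(-36.8547,-6.2674) T_B=(-27.8862,-26.0065) sweep=107.4405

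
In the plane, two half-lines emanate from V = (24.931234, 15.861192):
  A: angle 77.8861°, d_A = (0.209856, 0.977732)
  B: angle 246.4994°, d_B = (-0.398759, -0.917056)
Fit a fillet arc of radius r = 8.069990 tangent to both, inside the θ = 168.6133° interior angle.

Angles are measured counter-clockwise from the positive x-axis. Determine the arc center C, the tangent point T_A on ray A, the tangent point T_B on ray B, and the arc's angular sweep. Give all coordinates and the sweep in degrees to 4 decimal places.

bisector direction at 162.1928° = (-0.952091,0.305816)
center distance |VC| = r/sin(θ/2) = 8.069990/sin(84.3067°) = 8.109996
C = V + |VC|·bis = (17.2098,18.3414)
T_A = V + ((C−V)·d_A)·d_A = V + 0.8045·d_A = (25.1001,16.6478)
T_B = V + ((C−V)·d_B)·d_B = V + 0.8045·d_B = (24.6104,15.1234)
sweep = 180° − θ = 11.3867°

center=(17.2098,18.3414) T_A=(25.1001,16.6478) T_B=(24.6104,15.1234) sweep=11.3867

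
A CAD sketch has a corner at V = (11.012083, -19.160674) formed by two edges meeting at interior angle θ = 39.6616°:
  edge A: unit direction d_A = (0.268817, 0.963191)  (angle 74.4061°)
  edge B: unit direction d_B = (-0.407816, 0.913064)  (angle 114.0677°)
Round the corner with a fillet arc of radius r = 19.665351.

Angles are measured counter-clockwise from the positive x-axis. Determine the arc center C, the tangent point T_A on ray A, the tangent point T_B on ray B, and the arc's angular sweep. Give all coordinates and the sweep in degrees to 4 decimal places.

bisector direction at 94.2369° = (-0.073880,0.997267)
center distance |VC| = r/sin(θ/2) = 19.665351/sin(19.8308°) = 57.968221
C = V + |VC|·bis = (6.7294,38.6491)
T_A = V + ((C−V)·d_A)·d_A = V + 54.5306·d_A = (25.6709,33.3627)
T_B = V + ((C−V)·d_B)·d_B = V + 54.5306·d_B = (-11.2264,30.6293)
sweep = 180° − θ = 140.3384°

center=(6.7294,38.6491) T_A=(25.6709,33.3627) T_B=(-11.2264,30.6293) sweep=140.3384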